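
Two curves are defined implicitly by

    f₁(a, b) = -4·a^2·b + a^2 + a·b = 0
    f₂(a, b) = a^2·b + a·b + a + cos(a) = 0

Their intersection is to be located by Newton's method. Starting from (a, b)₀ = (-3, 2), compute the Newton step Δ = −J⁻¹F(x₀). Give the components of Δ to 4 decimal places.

(-1.2468, -3.1759)

At (-3, 2): F = (-69.0000, 8.010008).
Jacobian J = [[-8·a·b + 2·a + b, -4·a^2 + a], [2·a·b + b - sin(a) + 1, a^2 + a]].
At the point, J = [[44.0000, -39.0000], [-8.858880, 6.0000]] (det J = -81.496320).
Solving J·Δ = −F gives Δ = (-1.2468, -3.1759).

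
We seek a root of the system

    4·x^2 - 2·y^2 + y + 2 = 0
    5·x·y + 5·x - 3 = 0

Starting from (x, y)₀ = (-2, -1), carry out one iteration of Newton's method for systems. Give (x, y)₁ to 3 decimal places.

(-1.156, -1.300)

At (-2, -1): F = (15.000, -3.000).
Jacobian J = [[8·x, -4·y + 1], [5·y + 5, 5·x]].
At the point, J = [[-16.000, 5.000], [0.000, -10.000]] (det J = 160.000).
Solving J·Δ = −F gives Δ = (0.844, -0.300).
Then the next iterate is (x, y)₁ = (-1.156, -1.300).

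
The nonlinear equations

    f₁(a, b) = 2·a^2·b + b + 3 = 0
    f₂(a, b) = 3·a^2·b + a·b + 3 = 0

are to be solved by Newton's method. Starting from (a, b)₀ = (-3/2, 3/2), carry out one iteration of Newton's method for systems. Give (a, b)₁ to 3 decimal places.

At (-3/2, 3/2): F = (11.250, 10.875).
Jacobian J = [[4·a·b, 2·a^2 + 1], [6·a·b + b, 3·a^2 + a]].
At the point, J = [[-9.000, 5.500], [-12.000, 5.250]] (det J = 18.750).
Solving J·Δ = −F gives Δ = (0.040, -1.980).
Then the next iterate is (a, b)₁ = (-1.460, -0.480).

(-1.460, -0.480)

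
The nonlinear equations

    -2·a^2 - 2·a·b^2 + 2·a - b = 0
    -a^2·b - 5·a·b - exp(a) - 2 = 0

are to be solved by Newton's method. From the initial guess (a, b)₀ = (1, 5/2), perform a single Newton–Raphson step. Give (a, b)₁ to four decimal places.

(0.0628, 2.3718)

At (1, 5/2): F = (-15.0000, -19.718282).
Jacobian J = [[-4·a - 2·b^2 + 2, -4·a·b - 1], [-2·a·b - 5·b - exp(a), -a^2 - 5·a]].
At the point, J = [[-14.5000, -11.0000], [-20.218282, -6.0000]] (det J = -135.401100).
Solving J·Δ = −F gives Δ = (-0.9372, -0.1282).
Then the next iterate is (a, b)₁ = (0.0628, 2.3718).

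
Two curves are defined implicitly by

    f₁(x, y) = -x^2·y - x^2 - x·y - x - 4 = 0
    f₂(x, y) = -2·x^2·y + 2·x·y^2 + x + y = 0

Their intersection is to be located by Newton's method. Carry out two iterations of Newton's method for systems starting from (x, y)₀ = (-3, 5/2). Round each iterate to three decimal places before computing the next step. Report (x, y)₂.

(-0.715, 1.778)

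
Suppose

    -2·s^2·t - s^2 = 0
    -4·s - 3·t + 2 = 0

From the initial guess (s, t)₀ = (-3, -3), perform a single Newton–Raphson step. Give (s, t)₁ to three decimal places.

(-18.500, 25.333)

At (-3, -3): F = (45.000, 23.000).
Jacobian J = [[-4·s·t - 2·s, -2·s^2], [-4, -3]].
At the point, J = [[-30.000, -18.000], [-4.000, -3.000]] (det J = 18.000).
Solving J·Δ = −F gives Δ = (-15.500, 28.333).
Then the next iterate is (s, t)₁ = (-18.500, 25.333).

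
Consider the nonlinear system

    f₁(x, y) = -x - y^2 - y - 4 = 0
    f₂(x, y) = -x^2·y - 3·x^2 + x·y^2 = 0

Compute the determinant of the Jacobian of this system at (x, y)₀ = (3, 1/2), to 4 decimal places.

J = [[-1, -2·y - 1], [-2·x·y - 6·x + y^2, -x^2 + 2·x·y]].
At the point, J = [[-1.0000, -2.0000], [-20.7500, -6.0000]].
det J = -35.5000.

-35.5000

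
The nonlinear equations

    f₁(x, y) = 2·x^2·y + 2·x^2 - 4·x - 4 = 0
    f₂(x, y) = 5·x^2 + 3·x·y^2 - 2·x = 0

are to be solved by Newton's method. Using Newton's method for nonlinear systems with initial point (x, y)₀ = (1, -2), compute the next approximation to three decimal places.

(-0.607, -3.429)

At (1, -2): F = (-10.000, 15.000).
Jacobian J = [[4·x·y + 4·x - 4, 2·x^2], [10·x + 3·y^2 - 2, 6·x·y]].
At the point, J = [[-8.000, 2.000], [20.000, -12.000]] (det J = 56.000).
Solving J·Δ = −F gives Δ = (-1.607, -1.429).
Then the next iterate is (x, y)₁ = (-0.607, -3.429).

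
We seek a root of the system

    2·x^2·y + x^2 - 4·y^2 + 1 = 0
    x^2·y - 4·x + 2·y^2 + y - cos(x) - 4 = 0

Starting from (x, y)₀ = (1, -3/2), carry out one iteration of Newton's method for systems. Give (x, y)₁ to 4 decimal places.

At (1, -3/2): F = (-10.0000, -7.040302).
Jacobian J = [[4·x·y + 2·x, 2·x^2 - 8·y], [2·x·y + sin(x) - 4, x^2 + 4·y + 1]].
At the point, J = [[-4.0000, 14.0000], [-6.158529, -4.0000]] (det J = 102.219406).
Solving J·Δ = −F gives Δ = (-1.3556, 0.3270).
Then the next iterate is (x, y)₁ = (-0.3556, -1.1730).

(-0.3556, -1.1730)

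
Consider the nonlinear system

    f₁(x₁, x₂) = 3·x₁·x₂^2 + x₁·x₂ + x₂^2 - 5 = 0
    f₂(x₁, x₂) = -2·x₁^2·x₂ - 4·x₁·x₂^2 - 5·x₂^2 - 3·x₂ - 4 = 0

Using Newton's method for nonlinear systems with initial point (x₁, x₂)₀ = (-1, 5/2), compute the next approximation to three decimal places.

(-1.133, 0.425)

At (-1, 5/2): F = (-20.000, -22.750).
Jacobian J = [[3·x₂^2 + x₂, 6·x₁·x₂ + x₁ + 2·x₂], [-4·x₁·x₂ - 4·x₂^2, -2·x₁^2 - 8·x₁·x₂ - 10·x₂ - 3]].
At the point, J = [[21.250, -11.000], [-15.000, -10.000]] (det J = -377.500).
Solving J·Δ = −F gives Δ = (-0.133, -2.075).
Then the next iterate is (x₁, x₂)₁ = (-1.133, 0.425).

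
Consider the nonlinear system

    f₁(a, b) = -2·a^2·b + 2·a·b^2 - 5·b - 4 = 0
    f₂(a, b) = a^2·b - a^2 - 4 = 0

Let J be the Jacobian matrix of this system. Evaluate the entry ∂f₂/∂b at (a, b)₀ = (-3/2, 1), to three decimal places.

∂f₂/∂b = a^2.
At (-3/2, 1) this is 2.250.

2.250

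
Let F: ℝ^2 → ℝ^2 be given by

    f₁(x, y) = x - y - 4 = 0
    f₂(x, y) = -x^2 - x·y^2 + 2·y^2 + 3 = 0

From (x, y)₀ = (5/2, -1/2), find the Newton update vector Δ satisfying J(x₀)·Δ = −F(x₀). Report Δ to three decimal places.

At (5/2, -1/2): F = (-1.000, -3.375).
Jacobian J = [[1, -1], [-2·x - y^2, -2·x·y + 4·y]].
At the point, J = [[1.000, -1.000], [-5.250, 0.500]] (det J = -4.750).
Solving J·Δ = −F gives Δ = (-0.816, -1.816).

(-0.816, -1.816)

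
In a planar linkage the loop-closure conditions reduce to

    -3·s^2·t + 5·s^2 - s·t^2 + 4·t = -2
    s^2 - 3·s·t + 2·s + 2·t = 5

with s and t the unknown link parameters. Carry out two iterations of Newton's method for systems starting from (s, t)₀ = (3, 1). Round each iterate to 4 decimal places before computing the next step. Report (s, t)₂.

At (3, 1): F = (21.0000, 3.0000).
Jacobian J = [[-6·s·t + 10·s - t^2, -3·s^2 - 2·s·t + 4], [2·s - 3·t + 2, -3·s + 2]].
At the point, J = [[11.0000, -29.0000], [5.0000, -7.0000]] (det J = 68.0000).
Solving J·Δ = −F gives Δ = (0.8824, 1.0588).
Then the next iterate is (s, t)₁ = (3.8824, 2.0588).
Round to (3.8824, 2.0588) and repeat: F = (-23.952876, -2.023826), J = [[-13.373168, -57.205260], [3.5884, -9.6472]].
Δ = (-0.3449, -0.3381), so (s, t)₂ = (3.5375, 1.7207).

(3.5375, 1.7207)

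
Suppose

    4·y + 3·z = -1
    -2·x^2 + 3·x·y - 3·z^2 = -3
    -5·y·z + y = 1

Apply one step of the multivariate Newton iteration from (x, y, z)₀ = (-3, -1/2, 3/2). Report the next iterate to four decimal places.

At (-3, -1/2, 3/2): F = (3.5000, -17.2500, 2.2500).
Jacobian J = [[0, 4, 3], [-4·x + 3·y, 3·x, -6·z], [0, -5·z + 1, -5·y]].
At the point, J = [[0.0000, 4.0000, 3.0000], [10.5000, -9.0000, -9.0000], [0.0000, -6.5000, 2.5000]] (det J = -309.7500).
Solving J·Δ = −F gives Δ = (0.6622, -0.0678, -1.0763).
Then the next iterate is (x, y, z)₁ = (-2.3378, -0.5678, 0.4237).

(-2.3378, -0.5678, 0.4237)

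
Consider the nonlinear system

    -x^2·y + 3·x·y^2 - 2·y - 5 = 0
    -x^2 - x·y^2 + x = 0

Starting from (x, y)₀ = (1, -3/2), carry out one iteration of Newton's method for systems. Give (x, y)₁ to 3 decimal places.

At (1, -3/2): F = (6.250, -2.250).
Jacobian J = [[-2·x·y + 3·y^2, -x^2 + 6·x·y - 2], [-2·x - y^2 + 1, -2·x·y]].
At the point, J = [[9.750, -12.000], [-3.250, 3.000]] (det J = -9.750).
Solving J·Δ = −F gives Δ = (-0.846, -0.167).
Then the next iterate is (x, y)₁ = (0.154, -1.667).

(0.154, -1.667)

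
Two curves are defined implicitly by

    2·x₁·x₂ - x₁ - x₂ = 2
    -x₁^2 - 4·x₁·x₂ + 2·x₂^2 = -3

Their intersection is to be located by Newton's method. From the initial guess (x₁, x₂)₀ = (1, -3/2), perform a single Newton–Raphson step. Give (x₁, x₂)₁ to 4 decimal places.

At (1, -3/2): F = (-4.5000, 12.5000).
Jacobian J = [[2·x₂ - 1, 2·x₁ - 1], [-2·x₁ - 4·x₂, -4·x₁ + 4·x₂]].
At the point, J = [[-4.0000, 1.0000], [4.0000, -10.0000]] (det J = 36.0000).
Solving J·Δ = −F gives Δ = (-0.9028, 0.8889).
Then the next iterate is (x₁, x₂)₁ = (0.0972, -0.6111).

(0.0972, -0.6111)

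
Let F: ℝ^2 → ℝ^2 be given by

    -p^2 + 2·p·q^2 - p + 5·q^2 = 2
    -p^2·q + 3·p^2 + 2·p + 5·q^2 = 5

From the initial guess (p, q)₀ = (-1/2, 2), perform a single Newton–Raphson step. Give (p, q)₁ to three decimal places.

(-0.876, 1.298)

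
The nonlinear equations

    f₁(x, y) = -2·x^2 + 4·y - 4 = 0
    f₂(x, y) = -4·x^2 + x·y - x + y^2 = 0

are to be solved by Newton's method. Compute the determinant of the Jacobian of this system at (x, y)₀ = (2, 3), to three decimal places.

J = [[-4·x, 4], [-8·x + y - 1, x + 2·y]].
At the point, J = [[-8.000, 4.000], [-14.000, 8.000]].
det J = -8.000.

-8.000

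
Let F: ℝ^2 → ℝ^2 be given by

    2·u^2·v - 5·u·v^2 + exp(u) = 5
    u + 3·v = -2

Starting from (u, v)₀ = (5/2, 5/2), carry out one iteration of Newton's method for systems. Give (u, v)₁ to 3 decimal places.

At (5/2, 5/2): F = (-39.69251, 12.000).
Jacobian J = [[4·u·v - 5·v^2 + exp(u), 2·u^2 - 10·u·v], [1, 3]].
At the point, J = [[5.93249, -50.000], [1.000, 3.000]] (det J = 67.79748).
Solving J·Δ = −F gives Δ = (-7.094, -1.635).
Then the next iterate is (u, v)₁ = (-4.594, 0.865).

(-4.594, 0.865)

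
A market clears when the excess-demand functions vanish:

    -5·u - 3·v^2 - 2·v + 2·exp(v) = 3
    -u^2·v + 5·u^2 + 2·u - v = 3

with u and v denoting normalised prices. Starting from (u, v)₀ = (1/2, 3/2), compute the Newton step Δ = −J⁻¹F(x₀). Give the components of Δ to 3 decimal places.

At (1/2, 3/2): F = (-6.28662, -2.625).
Jacobian J = [[-5, -6·v + 2·exp(v) - 2], [-2·u·v + 10·u + 2, -u^2 - 1]].
At the point, J = [[-5.000, -2.03662], [5.500, -1.250]] (det J = 17.45142).
Solving J·Δ = −F gives Δ = (-0.144, -2.733).

(-0.144, -2.733)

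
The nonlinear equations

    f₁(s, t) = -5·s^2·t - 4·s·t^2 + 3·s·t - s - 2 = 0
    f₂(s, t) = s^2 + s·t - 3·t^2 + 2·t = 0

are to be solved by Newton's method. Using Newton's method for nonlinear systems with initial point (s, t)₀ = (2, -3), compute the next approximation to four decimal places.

At (2, -3): F = (-34.0000, -35.0000).
Jacobian J = [[-10·s·t - 4·t^2 + 3·t - 1, -5·s^2 - 8·s·t + 3·s], [2·s + t, s - 6·t + 2]].
At the point, J = [[14.0000, 34.0000], [1.0000, 22.0000]] (det J = 274.0000).
Solving J·Δ = −F gives Δ = (-1.6131, 1.6642).
Then the next iterate is (s, t)₁ = (0.3869, -1.3358).

(0.3869, -1.3358)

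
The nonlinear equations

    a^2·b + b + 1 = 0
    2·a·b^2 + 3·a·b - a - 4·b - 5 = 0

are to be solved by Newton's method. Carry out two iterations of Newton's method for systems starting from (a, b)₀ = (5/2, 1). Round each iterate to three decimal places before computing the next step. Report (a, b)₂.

(-0.571, -1.209)

At (5/2, 1): F = (8.250, 1.000).
Jacobian J = [[2·a·b, a^2 + 1], [2·b^2 + 3·b - 1, 4·a·b + 3·a - 4]].
At the point, J = [[5.000, 7.250], [4.000, 13.500]] (det J = 38.500).
Solving J·Δ = −F gives Δ = (-2.705, 0.727).
Then the next iterate is (a, b)₁ = (-0.205, 1.727).
Round to (-0.205, 1.727) and repeat: F = (2.79958, -13.98794), J = [[-0.70807, 1.04202], [10.14606, -6.03114]].
Δ = (-0.366, -2.936), so (a, b)₂ = (-0.571, -1.209).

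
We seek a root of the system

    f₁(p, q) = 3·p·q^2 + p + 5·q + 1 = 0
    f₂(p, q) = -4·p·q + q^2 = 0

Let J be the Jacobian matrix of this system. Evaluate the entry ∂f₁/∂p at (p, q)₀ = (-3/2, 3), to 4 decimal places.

∂f₁/∂p = 3·q^2 + 1.
At (-3/2, 3) this is 28.0000.

28.0000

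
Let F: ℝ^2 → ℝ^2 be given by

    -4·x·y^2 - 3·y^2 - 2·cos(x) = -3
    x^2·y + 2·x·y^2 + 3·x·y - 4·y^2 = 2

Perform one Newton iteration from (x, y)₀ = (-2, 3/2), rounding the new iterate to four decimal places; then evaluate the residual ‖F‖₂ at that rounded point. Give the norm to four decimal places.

8.2857

At (-2, 3/2): F = (15.082294, -23.0000).
Jacobian J = [[-4·y^2 + 2·sin(x), -8·x·y - 6·y], [2·x·y + 2·y^2 + 3·y, x^2 + 4·x·y + 3·x - 8·y]].
At the point, J = [[-10.818595, 15.0000], [3.0000, -26.0000]] (det J = 236.283466).
Solving J·Δ = −F gives Δ = (0.1995, -0.8616).
Then the next iterate is (x, y)₁ = (-1.8005, 0.6384).
Re-evaluating at (-1.8005, 0.6384): F = (5.167922, -6.476575), so ‖F‖₂ = 8.2857.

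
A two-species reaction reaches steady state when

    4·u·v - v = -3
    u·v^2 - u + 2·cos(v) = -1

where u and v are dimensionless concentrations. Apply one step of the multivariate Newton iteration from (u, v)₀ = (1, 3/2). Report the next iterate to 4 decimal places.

(0.8407, -0.6815)

At (1, 3/2): F = (7.5000, 2.391474).
Jacobian J = [[4·v, 4·u - 1], [v^2 - 1, 2·u·v - 2·sin(v)]].
At the point, J = [[6.0000, 3.0000], [1.2500, 1.005010]] (det J = 2.280060).
Solving J·Δ = −F gives Δ = (-0.1593, -2.1815).
Then the next iterate is (u, v)₁ = (0.8407, -0.6815).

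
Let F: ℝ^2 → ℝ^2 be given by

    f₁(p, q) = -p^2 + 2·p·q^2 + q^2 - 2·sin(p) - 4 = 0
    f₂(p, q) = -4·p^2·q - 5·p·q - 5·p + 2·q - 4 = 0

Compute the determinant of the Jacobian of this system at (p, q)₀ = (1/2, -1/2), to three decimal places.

J = [[-2·p + 2·q^2 - 2·cos(p), 4·p·q + 2·q], [-8·p·q - 5·q - 5, -4·p^2 - 5·p + 2]].
At the point, J = [[-2.25517, -2.000], [-0.500, -1.500]].
det J = 2.383.

2.383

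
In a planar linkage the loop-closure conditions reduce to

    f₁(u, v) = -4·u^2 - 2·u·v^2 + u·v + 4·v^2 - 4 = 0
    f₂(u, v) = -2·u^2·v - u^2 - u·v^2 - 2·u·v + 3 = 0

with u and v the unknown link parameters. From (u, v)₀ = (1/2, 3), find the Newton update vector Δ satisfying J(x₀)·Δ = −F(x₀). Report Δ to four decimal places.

(-0.0201, -1.2909)

At (1/2, 3): F = (23.5000, -6.2500).
Jacobian J = [[-8·u - 2·v^2 + v, -4·u·v + u + 8·v], [-4·u·v - 2·u - v^2 - 2·v, -2·u^2 - 2·u·v - 2·u]].
At the point, J = [[-19.0000, 18.5000], [-22.0000, -4.5000]] (det J = 492.5000).
Solving J·Δ = −F gives Δ = (-0.0201, -1.2909).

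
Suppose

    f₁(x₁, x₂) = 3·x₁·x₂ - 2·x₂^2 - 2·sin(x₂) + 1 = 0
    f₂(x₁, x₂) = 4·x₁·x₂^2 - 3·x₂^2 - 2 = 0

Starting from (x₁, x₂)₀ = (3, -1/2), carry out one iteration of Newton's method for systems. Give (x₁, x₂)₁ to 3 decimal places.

(-2.889, -1.127)

At (3, -1/2): F = (-3.04115, 0.250).
Jacobian J = [[3·x₂, 3·x₁ - 4·x₂ - 2·cos(x₂)], [4·x₂^2, 8·x₁·x₂ - 6·x₂]].
At the point, J = [[-1.500, 9.24483], [1.000, -9.000]] (det J = 4.25517).
Solving J·Δ = −F gives Δ = (-5.889, -0.627).
Then the next iterate is (x₁, x₂)₁ = (-2.889, -1.127).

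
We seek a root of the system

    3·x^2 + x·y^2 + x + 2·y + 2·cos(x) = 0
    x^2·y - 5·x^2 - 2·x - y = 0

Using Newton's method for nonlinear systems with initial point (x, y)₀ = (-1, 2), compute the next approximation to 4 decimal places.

(-0.2500, 3.7964)

At (-1, 2): F = (3.080605, -3.0000).
Jacobian J = [[6·x + y^2 - 2·sin(x) + 1, 2·x·y + 2], [2·x·y - 10·x - 2, x^2 - 1]].
At the point, J = [[0.682942, -2.0000], [4.0000, 0.0000]] (det J = 8.0000).
Solving J·Δ = −F gives Δ = (0.7500, 1.7964).
Then the next iterate is (x, y)₁ = (-0.2500, 3.7964).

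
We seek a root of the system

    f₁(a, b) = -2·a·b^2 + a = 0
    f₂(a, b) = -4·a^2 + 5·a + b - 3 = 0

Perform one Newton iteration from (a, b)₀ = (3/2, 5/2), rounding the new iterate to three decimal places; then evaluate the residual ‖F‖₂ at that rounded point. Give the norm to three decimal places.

4.986

At (3/2, 5/2): F = (-17.250, -2.000).
Jacobian J = [[-2·b^2 + 1, -4·a·b], [-8·a + 5, 1]].
At the point, J = [[-11.500, -15.000], [-7.000, 1.000]] (det J = -116.500).
Solving J·Δ = −F gives Δ = (-0.406, -0.839).
Then the next iterate is (a, b)₁ = (1.094, 1.661).
Re-evaluating at (1.094, 1.661): F = (-4.94252, -0.65634), so ‖F‖₂ = 4.986.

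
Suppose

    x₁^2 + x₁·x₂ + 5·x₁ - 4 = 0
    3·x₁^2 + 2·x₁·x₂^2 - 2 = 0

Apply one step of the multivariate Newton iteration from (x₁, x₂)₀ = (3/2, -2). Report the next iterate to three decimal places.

At (3/2, -2): F = (2.750, 16.750).
Jacobian J = [[2·x₁ + x₂ + 5, x₁], [6·x₁ + 2·x₂^2, 4·x₁·x₂]].
At the point, J = [[6.000, 1.500], [17.000, -12.000]] (det J = -97.500).
Solving J·Δ = −F gives Δ = (-0.596, 0.551).
Then the next iterate is (x₁, x₂)₁ = (0.904, -1.449).

(0.904, -1.449)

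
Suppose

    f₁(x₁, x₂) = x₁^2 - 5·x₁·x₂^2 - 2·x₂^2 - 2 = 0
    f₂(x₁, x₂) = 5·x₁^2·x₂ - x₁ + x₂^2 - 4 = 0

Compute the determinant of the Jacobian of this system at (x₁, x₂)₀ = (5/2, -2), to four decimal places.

2549.2500

J = [[2·x₁ - 5·x₂^2, -10·x₁·x₂ - 4·x₂], [10·x₁·x₂ - 1, 5·x₁^2 + 2·x₂]].
At the point, J = [[-15.0000, 58.0000], [-51.0000, 27.2500]].
det J = 2549.2500.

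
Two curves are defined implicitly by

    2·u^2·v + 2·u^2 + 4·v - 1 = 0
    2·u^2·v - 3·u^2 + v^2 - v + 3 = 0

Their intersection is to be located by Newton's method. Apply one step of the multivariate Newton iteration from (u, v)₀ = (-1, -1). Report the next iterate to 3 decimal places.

At (-1, -1): F = (-5.000, 0.000).
Jacobian J = [[4·u·v + 4·u, 2·u^2 + 4], [4·u·v - 6·u, 2·u^2 + 2·v - 1]].
At the point, J = [[0.000, 6.000], [10.000, -1.000]] (det J = -60.000).
Solving J·Δ = −F gives Δ = (0.083, 0.833).
Then the next iterate is (u, v)₁ = (-0.917, -0.167).

(-0.917, -0.167)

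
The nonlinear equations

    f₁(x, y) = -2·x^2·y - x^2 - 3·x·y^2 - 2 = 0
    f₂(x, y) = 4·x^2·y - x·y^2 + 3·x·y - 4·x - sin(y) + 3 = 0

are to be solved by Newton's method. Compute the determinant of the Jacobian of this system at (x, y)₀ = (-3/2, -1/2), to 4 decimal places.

0.6582

J = [[-4·x·y - 2·x - 3·y^2, -2·x^2 - 6·x·y], [8·x·y - y^2 + 3·y - 4, 4·x^2 - 2·x·y + 3·x - cos(y)]].
At the point, J = [[-0.7500, -9.0000], [0.2500, 2.122417]].
det J = 0.6582.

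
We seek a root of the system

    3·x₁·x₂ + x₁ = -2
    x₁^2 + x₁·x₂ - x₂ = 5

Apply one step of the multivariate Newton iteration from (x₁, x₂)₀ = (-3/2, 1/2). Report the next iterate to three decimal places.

(-2.279, -0.321)

At (-3/2, 1/2): F = (-1.750, -4.000).
Jacobian J = [[3·x₂ + 1, 3·x₁], [2·x₁ + x₂, x₁ - 1]].
At the point, J = [[2.500, -4.500], [-2.500, -2.500]] (det J = -17.500).
Solving J·Δ = −F gives Δ = (-0.779, -0.821).
Then the next iterate is (x₁, x₂)₁ = (-2.279, -0.321).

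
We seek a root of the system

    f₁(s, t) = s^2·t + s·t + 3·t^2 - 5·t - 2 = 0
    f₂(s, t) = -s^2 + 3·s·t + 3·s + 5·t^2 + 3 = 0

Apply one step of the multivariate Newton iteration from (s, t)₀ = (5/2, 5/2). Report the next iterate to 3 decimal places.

(2.937, 0.757)

At (5/2, 5/2): F = (26.125, 54.250).
Jacobian J = [[2·s·t + t, s^2 + s + 6·t - 5], [-2·s + 3·t + 3, 3·s + 10·t]].
At the point, J = [[15.000, 18.750], [5.500, 32.500]] (det J = 384.375).
Solving J·Δ = −F gives Δ = (0.437, -1.743).
Then the next iterate is (s, t)₁ = (2.937, 0.757).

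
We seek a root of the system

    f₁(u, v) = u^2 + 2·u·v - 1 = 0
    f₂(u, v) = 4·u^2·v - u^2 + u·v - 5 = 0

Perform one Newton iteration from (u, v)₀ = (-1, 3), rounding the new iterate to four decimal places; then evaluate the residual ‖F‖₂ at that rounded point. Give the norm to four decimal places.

14.2012

At (-1, 3): F = (-6.0000, 3.0000).
Jacobian J = [[2·u + 2·v, 2·u], [8·u·v - 2·u + v, 4·u^2 + u]].
At the point, J = [[4.0000, -2.0000], [-19.0000, 3.0000]] (det J = -26.0000).
Solving J·Δ = −F gives Δ = (-0.4615, -3.9231).
Then the next iterate is (u, v)₁ = (-1.4615, -0.9231).
Re-evaluating at (-1.4615, -0.9231): F = (3.834204, -13.673772), so ‖F‖₂ = 14.2012.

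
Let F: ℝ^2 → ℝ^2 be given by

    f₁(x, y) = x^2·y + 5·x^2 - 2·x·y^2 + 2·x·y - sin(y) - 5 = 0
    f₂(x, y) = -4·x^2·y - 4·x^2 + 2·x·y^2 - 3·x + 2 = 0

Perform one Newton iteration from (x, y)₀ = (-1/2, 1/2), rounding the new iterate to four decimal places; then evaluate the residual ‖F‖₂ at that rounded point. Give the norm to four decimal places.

At (-1/2, 1/2): F = (-4.354426, 1.7500).
Jacobian J = [[2·x·y + 10·x - 2·y^2 + 2·y, x^2 - 4·x·y + 2·x - cos(y)], [-8·x·y - 8·x + 2·y^2 - 3, -4·x^2 + 4·x·y]].
At the point, J = [[-5.0000, -0.627583], [3.5000, -2.0000]] (det J = 12.196539).
Solving J·Δ = −F gives Δ = (-0.8041, -0.5322).
Then the next iterate is (x, y)₁ = (-1.3041, -0.0322).
Re-evaluating at (-1.3041, -0.0322): F = (3.567505, -0.674064), so ‖F‖₂ = 3.6306.

3.6306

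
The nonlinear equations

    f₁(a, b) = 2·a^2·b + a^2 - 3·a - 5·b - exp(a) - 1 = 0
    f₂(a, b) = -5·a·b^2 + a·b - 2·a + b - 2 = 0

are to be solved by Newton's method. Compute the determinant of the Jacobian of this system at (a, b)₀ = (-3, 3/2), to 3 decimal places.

-1010.391

J = [[4·a·b + 2·a - exp(a) - 3, 2·a^2 - 5], [-5·b^2 + b - 2, -10·a·b + a + 1]].
At the point, J = [[-27.04979, 13.000], [-11.750, 43.000]].
det J = -1010.391.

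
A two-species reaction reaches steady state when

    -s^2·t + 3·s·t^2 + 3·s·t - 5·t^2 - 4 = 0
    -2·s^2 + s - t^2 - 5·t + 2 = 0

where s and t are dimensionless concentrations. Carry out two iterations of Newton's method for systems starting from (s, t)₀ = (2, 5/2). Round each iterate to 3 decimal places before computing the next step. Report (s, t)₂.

(3.002, -2.925)

At (2, 5/2): F = (7.250, -22.750).
Jacobian J = [[-2·s·t + 3·t^2 + 3·t, -s^2 + 6·s·t + 3·s - 10·t], [-4·s + 1, -2·t - 5]].
At the point, J = [[16.250, 7.000], [-7.000, -10.000]] (det J = -113.500).
Solving J·Δ = −F gives Δ = (0.764, -2.810).
Then the next iterate is (s, t)₁ = (2.764, -0.310).
Round to (2.764, -0.310) and repeat: F = (-3.88585, -9.06149), J = [[1.07198, -1.38874], [-10.056, -4.380]].
Δ = (0.238, -2.615), so (s, t)₂ = (3.002, -2.925).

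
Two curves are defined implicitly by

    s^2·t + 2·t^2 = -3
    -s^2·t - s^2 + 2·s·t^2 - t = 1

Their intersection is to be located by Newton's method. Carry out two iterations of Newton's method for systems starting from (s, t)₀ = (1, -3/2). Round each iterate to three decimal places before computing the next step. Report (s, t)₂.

(3.115, -0.835)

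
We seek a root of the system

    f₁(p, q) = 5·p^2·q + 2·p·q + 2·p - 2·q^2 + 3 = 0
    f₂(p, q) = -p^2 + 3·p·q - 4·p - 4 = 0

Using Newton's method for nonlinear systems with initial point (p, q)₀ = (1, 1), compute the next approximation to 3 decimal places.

(0.059, 2.059)

At (1, 1): F = (10.000, -6.000).
Jacobian J = [[10·p·q + 2·q + 2, 5·p^2 + 2·p - 4·q], [-2·p + 3·q - 4, 3·p]].
At the point, J = [[14.000, 3.000], [-3.000, 3.000]] (det J = 51.000).
Solving J·Δ = −F gives Δ = (-0.941, 1.059).
Then the next iterate is (p, q)₁ = (0.059, 2.059).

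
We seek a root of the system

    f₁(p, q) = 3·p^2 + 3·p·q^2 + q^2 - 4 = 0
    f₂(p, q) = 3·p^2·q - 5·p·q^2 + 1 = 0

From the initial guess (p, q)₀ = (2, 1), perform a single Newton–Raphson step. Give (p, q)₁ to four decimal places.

(1.2569, 0.7248)

At (2, 1): F = (15.0000, 3.0000).
Jacobian J = [[6·p + 3·q^2, 6·p·q + 2·q], [6·p·q - 5·q^2, 3·p^2 - 10·p·q]].
At the point, J = [[15.0000, 14.0000], [7.0000, -8.0000]] (det J = -218.0000).
Solving J·Δ = −F gives Δ = (-0.7431, -0.2752).
Then the next iterate is (p, q)₁ = (1.2569, 0.7248).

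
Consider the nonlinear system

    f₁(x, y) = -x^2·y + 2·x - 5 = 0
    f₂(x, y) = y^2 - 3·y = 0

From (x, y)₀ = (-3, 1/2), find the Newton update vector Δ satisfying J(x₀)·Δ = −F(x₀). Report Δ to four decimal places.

(1.9750, -0.6250)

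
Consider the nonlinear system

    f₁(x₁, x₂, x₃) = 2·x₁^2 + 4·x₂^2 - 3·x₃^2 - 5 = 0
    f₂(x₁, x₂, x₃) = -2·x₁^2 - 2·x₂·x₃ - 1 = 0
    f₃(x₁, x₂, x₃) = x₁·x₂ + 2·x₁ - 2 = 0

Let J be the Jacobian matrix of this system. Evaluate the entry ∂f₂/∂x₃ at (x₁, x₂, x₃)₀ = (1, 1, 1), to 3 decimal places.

-2.000

∂f₂/∂x₃ = -2·x₂.
At (1, 1, 1) this is -2.000.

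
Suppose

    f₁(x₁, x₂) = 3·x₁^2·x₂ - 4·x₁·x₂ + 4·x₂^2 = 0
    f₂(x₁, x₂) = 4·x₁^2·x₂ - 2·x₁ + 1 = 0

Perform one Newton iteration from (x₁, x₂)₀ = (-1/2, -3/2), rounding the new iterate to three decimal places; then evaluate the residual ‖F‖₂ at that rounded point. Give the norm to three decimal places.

At (-1/2, -3/2): F = (4.875, 0.500).
Jacobian J = [[6·x₁·x₂ - 4·x₂, 3·x₁^2 - 4·x₁ + 8·x₂], [8·x₁·x₂ - 2, 4·x₁^2]].
At the point, J = [[10.500, -9.250], [4.000, 1.000]] (det J = 47.500).
Solving J·Δ = −F gives Δ = (-0.200, 0.300).
Then the next iterate is (x₁, x₂)₁ = (-0.700, -1.200).
Re-evaluating at (-0.700, -1.200): F = (0.636, 0.048), so ‖F‖₂ = 0.638.

0.638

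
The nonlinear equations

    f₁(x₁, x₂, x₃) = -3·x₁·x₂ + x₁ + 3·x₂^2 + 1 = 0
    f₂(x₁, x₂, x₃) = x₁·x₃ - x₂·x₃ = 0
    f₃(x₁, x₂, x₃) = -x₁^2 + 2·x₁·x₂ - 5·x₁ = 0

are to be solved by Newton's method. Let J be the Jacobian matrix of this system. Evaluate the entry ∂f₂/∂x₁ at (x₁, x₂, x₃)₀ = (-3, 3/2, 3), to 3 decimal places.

3.000

∂f₂/∂x₁ = x₃.
At (-3, 3/2, 3) this is 3.000.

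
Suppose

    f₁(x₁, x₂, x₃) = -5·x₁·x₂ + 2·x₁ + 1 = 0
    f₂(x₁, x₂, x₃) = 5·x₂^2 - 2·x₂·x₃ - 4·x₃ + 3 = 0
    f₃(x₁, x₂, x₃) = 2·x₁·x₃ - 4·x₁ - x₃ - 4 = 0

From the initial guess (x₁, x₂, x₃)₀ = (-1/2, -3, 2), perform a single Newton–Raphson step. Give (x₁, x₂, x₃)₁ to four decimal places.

At (-1/2, -3, 2): F = (-7.5000, 52.0000, -6.0000).
Jacobian J = [[-5·x₂ + 2, -5·x₁, 0], [0, 10·x₂ - 2·x₃, -2·x₂ - 4], [2·x₃ - 4, 0, 2·x₁ - 1]].
At the point, J = [[17.0000, 2.5000, 0.0000], [0.0000, -34.0000, 2.0000], [0.0000, 0.0000, -2.0000]] (det J = 1156.0000).
Solving J·Δ = −F gives Δ = (0.2422, 1.3529, -3.0000).
Then the next iterate is (x₁, x₂, x₃)₁ = (-0.2578, -1.6471, -1.0000).

(-0.2578, -1.6471, -1.0000)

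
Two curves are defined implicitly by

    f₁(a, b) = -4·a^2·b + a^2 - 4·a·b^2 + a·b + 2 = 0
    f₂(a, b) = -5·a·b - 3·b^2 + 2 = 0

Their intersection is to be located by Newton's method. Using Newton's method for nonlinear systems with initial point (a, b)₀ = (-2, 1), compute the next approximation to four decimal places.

(-2.0769, -1.3462)

At (-2, 1): F = (-4.0000, 9.0000).
Jacobian J = [[-8·a·b + 2·a - 4·b^2 + b, -4·a^2 - 8·a·b + a], [-5·b, -5·a - 6·b]].
At the point, J = [[9.0000, -2.0000], [-5.0000, 4.0000]] (det J = 26.0000).
Solving J·Δ = −F gives Δ = (-0.0769, -2.3462).
Then the next iterate is (a, b)₁ = (-2.0769, -1.3462).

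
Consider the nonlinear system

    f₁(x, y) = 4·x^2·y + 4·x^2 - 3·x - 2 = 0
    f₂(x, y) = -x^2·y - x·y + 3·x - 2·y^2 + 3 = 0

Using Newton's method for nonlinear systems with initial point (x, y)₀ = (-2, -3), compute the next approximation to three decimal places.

At (-2, -3): F = (-28.000, -15.000).
Jacobian J = [[8·x·y + 8·x - 3, 4·x^2], [-2·x·y - y + 3, -x^2 - x - 4·y]].
At the point, J = [[29.000, 16.000], [-6.000, 10.000]] (det J = 386.000).
Solving J·Δ = −F gives Δ = (0.104, 1.562).
Then the next iterate is (x, y)₁ = (-1.896, -1.438).

(-1.896, -1.438)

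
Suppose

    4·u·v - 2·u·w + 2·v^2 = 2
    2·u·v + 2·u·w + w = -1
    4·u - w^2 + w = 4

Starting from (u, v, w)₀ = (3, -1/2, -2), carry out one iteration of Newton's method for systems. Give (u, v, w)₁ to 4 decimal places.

(1.4373, -0.1274, -1.1499)

At (3, -1/2, -2): F = (4.5000, -16.0000, 2.0000).
Jacobian J = [[4·v - 2·w, 4·u + 4·v, -2·u], [2·v + 2·w, 2·u, 2·u + 1], [4, 0, -2·w + 1]].
At the point, J = [[2.0000, 10.0000, -6.0000], [-5.0000, 6.0000, 7.0000], [4.0000, 0.0000, 5.0000]] (det J = 734.0000).
Solving J·Δ = −F gives Δ = (-1.5627, 0.3726, 0.8501).
Then the next iterate is (u, v, w)₁ = (1.4373, -0.1274, -1.1499).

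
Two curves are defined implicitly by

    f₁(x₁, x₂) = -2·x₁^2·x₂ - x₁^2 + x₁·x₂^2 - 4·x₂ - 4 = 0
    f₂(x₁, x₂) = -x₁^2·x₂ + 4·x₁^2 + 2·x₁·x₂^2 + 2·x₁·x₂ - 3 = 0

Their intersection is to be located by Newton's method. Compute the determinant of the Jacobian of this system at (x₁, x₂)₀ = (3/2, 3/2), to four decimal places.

J = [[-4·x₁·x₂ - 2·x₁ + x₂^2, -2·x₁^2 + 2·x₁·x₂ - 4], [-2·x₁·x₂ + 8·x₁ + 2·x₂^2 + 2·x₂, -x₁^2 + 4·x₁·x₂ + 2·x₁]].
At the point, J = [[-9.7500, -4.0000], [15.0000, 9.7500]].
det J = -35.0625.

-35.0625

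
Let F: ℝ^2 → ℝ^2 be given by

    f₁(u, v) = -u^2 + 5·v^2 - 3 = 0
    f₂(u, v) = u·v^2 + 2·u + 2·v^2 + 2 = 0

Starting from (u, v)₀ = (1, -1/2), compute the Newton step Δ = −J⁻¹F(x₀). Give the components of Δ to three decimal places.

(-1.855, 0.192)

At (1, -1/2): F = (-2.750, 4.750).
Jacobian J = [[-2·u, 10·v], [v^2 + 2, 2·u·v + 4·v]].
At the point, J = [[-2.000, -5.000], [2.250, -3.000]] (det J = 17.250).
Solving J·Δ = −F gives Δ = (-1.855, 0.192).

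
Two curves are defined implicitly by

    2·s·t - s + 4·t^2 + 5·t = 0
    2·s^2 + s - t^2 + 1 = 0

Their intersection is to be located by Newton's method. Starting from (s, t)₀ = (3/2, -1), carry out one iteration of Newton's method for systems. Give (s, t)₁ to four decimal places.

At (3/2, -1): F = (-5.5000, 6.0000).
Jacobian J = [[2·t - 1, 2·s + 8·t + 5], [4·s + 1, -2·t]].
At the point, J = [[-3.0000, 0.0000], [7.0000, 2.0000]] (det J = -6.0000).
Solving J·Δ = −F gives Δ = (-1.8333, 3.4167).
Then the next iterate is (s, t)₁ = (-0.3333, 2.4167).

(-0.3333, 2.4167)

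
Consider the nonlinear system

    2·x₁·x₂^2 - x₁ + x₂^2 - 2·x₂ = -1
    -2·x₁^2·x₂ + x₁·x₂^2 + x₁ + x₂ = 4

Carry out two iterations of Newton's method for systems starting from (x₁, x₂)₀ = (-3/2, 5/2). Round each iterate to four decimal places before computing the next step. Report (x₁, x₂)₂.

At (-3/2, 5/2): F = (-15.0000, -23.6250).
Jacobian J = [[2·x₂^2 - 1, 4·x₁·x₂ + 2·x₂ - 2], [-4·x₁·x₂ + x₂^2 + 1, -2·x₁^2 + 2·x₁·x₂ + 1]].
At the point, J = [[11.5000, -12.0000], [22.2500, -11.0000]] (det J = 140.5000).
Solving J·Δ = −F gives Δ = (0.8434, -0.4417).
Then the next iterate is (x₁, x₂)₁ = (-0.6566, 2.0583).
Round to (-0.6566, 2.0583) and repeat: F = (-3.786903, -7.154814), J = [[7.473198, -3.289319], [10.642518, -2.565207]].
Δ = (0.8727, 0.8315), so (x₁, x₂)₂ = (0.2161, 2.8898).

(0.2161, 2.8898)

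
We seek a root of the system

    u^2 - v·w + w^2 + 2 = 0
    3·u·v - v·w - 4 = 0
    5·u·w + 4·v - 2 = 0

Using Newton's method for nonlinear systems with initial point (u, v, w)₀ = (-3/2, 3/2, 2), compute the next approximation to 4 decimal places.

(-26.6196, -8.6848, -38.3913)

At (-3/2, 3/2, 2): F = (5.2500, -13.7500, -11.0000).
Jacobian J = [[2·u, -w, -v + 2·w], [3·v, 3·u - w, -v], [5·w, 4, 5·u]].
At the point, J = [[-3.0000, -2.0000, 2.5000], [4.5000, -6.5000, -1.5000], [10.0000, 4.0000, -7.5000]] (det J = 5.7500).
Solving J·Δ = −F gives Δ = (-25.1196, -10.1848, -40.3913).
Then the next iterate is (u, v, w)₁ = (-26.6196, -8.6848, -38.3913).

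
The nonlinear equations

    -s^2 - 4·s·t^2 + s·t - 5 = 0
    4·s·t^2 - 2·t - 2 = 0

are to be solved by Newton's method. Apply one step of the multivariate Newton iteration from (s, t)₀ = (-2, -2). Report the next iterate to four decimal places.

(-0.3065, -1.9032)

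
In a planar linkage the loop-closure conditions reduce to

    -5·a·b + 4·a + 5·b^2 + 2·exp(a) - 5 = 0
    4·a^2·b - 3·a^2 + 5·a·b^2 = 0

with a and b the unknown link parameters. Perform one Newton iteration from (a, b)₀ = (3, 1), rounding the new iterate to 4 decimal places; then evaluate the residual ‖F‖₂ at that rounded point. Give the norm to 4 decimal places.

At (3, 1): F = (37.171074, 24.0000).
Jacobian J = [[-5·b + 2·exp(a) + 4, -5·a + 10·b], [8·a·b - 6·a + 5·b^2, 4·a^2 + 10·a·b]].
At the point, J = [[39.171074, -5.0000], [11.0000, 66.0000]] (det J = 2640.290874).
Solving J·Δ = −F gives Δ = (-0.9746, -0.2012).
Then the next iterate is (a, b)₁ = (2.0254, 0.7988).
Re-evaluating at (2.0254, 0.7988): F = (13.360844, 7.262609), so ‖F‖₂ = 15.2072.

15.2072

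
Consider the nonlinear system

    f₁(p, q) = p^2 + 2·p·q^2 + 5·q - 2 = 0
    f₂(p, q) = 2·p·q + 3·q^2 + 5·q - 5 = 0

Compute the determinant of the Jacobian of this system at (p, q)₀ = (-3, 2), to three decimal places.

98.000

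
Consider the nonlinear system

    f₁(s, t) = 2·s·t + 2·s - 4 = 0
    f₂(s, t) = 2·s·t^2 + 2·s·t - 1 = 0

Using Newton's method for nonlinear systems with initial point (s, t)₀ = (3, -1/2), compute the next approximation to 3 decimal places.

(-2.000, 0.500)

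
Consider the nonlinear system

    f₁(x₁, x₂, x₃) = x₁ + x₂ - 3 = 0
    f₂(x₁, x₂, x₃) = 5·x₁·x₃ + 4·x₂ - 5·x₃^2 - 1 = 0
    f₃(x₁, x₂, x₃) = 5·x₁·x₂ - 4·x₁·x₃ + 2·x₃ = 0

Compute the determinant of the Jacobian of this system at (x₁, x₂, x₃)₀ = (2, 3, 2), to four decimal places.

J = [[1, 1, 0], [5·x₃, 4, 5·x₁ - 10·x₃], [5·x₂ - 4·x₃, 5·x₁, -4·x₁ + 2]].
At the point, J = [[1.0000, 1.0000, 0.0000], [10.0000, 4.0000, -10.0000], [7.0000, 10.0000, -6.0000]].
det J = 66.0000.

66.0000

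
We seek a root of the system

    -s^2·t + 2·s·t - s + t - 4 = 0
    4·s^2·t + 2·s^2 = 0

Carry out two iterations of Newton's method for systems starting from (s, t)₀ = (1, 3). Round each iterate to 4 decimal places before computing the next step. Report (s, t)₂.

(0.2620, 2.6543)

At (1, 3): F = (1.0000, 14.0000).
Jacobian J = [[-2·s·t + 2·t - 1, -s^2 + 2·s + 1], [8·s·t + 4·s, 4·s^2]].
At the point, J = [[-1.0000, 2.0000], [28.0000, 4.0000]] (det J = -60.0000).
Solving J·Δ = −F gives Δ = (-0.4000, -0.7000).
Then the next iterate is (s, t)₁ = (0.6000, 2.3000).
Round to (0.6000, 2.3000) and repeat: F = (-0.3680, 4.0320), J = [[0.8400, 1.8400], [13.4400, 1.4400]].
Δ = (-0.3380, 0.3543), so (s, t)₂ = (0.2620, 2.6543).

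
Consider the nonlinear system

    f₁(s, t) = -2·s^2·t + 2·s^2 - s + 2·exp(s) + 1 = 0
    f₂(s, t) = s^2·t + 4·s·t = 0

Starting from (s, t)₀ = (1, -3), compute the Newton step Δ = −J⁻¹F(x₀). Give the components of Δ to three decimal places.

At (1, -3): F = (13.43656, -15.000).
Jacobian J = [[-4·s·t + 4·s + 2·exp(s) - 1, -2·s^2], [2·s·t + 4·t, s^2 + 4·s]].
At the point, J = [[20.43656, -2.000], [-18.000, 5.000]] (det J = 66.18282).
Solving J·Δ = −F gives Δ = (-0.562, 0.977).

(-0.562, 0.977)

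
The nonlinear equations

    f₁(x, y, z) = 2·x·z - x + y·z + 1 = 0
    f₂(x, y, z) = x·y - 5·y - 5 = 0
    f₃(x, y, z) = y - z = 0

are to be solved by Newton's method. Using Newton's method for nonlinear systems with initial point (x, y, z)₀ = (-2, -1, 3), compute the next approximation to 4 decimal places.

(-3.4054, -0.5135, -0.5135)

At (-2, -1, 3): F = (-12.0000, 2.0000, -4.0000).
Jacobian J = [[2·z - 1, z, 2·x + y], [y, x - 5, 0], [0, 1, -1]].
At the point, J = [[5.0000, 3.0000, -5.0000], [-1.0000, -7.0000, 0.0000], [0.0000, 1.0000, -1.0000]] (det J = 37.0000).
Solving J·Δ = −F gives Δ = (-1.4054, 0.4865, -3.5135).
Then the next iterate is (x, y, z)₁ = (-3.4054, -0.5135, -0.5135).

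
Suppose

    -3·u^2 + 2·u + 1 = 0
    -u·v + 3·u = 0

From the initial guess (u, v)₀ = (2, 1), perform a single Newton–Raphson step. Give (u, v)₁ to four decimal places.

(1.3000, 2.3000)

At (2, 1): F = (-7.0000, 4.0000).
Jacobian J = [[-6·u + 2, 0], [-v + 3, -u]].
At the point, J = [[-10.0000, 0.0000], [2.0000, -2.0000]] (det J = 20.0000).
Solving J·Δ = −F gives Δ = (-0.7000, 1.3000).
Then the next iterate is (u, v)₁ = (1.3000, 2.3000).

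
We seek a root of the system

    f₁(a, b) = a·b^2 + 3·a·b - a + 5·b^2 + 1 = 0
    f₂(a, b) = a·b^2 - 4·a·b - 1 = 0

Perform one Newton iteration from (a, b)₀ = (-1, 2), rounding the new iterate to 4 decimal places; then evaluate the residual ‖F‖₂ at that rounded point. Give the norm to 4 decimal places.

At (-1, 2): F = (12.0000, 3.0000).
Jacobian J = [[b^2 + 3·b - 1, 2·a·b + 3·a + 10·b], [b^2 - 4·b, 2·a·b - 4·a]].
At the point, J = [[9.0000, 13.0000], [-4.0000, 0.0000]] (det J = 52.0000).
Solving J·Δ = −F gives Δ = (0.7500, -1.4423).
Then the next iterate is (a, b)₁ = (-0.2500, 0.5577).
Re-evaluating at (-0.2500, 0.5577): F = (2.309114, -0.520057), so ‖F‖₂ = 2.3670.

2.3670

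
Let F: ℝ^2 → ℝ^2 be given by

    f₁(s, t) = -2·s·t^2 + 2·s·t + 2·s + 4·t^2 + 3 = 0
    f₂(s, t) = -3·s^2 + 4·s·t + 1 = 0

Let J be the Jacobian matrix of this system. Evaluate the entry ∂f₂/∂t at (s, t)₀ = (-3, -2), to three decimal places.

∂f₂/∂t = 4·s.
At (-3, -2) this is -12.000.

-12.000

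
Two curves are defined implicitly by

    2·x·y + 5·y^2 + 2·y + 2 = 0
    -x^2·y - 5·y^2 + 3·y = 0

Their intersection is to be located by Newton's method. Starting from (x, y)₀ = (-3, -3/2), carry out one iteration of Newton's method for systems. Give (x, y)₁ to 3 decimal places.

(-2.341, -0.591)

At (-3, -3/2): F = (19.250, -2.250).
Jacobian J = [[2·y, 2·x + 10·y + 2], [-2·x·y, -x^2 - 10·y + 3]].
At the point, J = [[-3.000, -19.000], [-9.000, 9.000]] (det J = -198.000).
Solving J·Δ = −F gives Δ = (0.659, 0.909).
Then the next iterate is (x, y)₁ = (-2.341, -0.591).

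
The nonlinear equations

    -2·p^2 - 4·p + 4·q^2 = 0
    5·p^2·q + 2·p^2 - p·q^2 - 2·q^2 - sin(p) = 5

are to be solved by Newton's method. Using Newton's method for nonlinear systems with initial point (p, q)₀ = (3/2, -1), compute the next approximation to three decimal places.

(0.555, -0.631)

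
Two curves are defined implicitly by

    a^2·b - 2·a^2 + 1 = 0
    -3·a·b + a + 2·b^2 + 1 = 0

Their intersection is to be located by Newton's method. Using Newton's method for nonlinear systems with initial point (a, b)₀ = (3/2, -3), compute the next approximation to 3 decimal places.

At (3/2, -3): F = (-10.250, 34.000).
Jacobian J = [[2·a·b - 4·a, a^2], [-3·b + 1, -3·a + 4·b]].
At the point, J = [[-15.000, 2.250], [10.000, -16.500]] (det J = 225.000).
Solving J·Δ = −F gives Δ = (-0.412, 1.811).
Then the next iterate is (a, b)₁ = (1.088, -1.189).

(1.088, -1.189)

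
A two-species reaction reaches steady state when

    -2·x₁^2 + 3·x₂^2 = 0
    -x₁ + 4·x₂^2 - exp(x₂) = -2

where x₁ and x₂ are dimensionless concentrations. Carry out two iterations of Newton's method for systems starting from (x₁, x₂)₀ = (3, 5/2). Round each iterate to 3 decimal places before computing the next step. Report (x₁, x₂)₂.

(0.261, 0.238)

At (3, 5/2): F = (0.750, 11.81751).
Jacobian J = [[-4·x₁, 6·x₂], [-1, 8·x₂ - exp(x₂)]].
At the point, J = [[-12.000, 15.000], [-1.000, 7.81751]] (det J = -78.81007).
Solving J·Δ = −F gives Δ = (-2.175, -1.790).
Then the next iterate is (x₁, x₂)₁ = (0.825, 0.710).
Round to (0.825, 0.710) and repeat: F = (0.15105, 1.15741), J = [[-3.300, 4.260], [-1.000, 3.64601]].
Δ = (-0.564, -0.472), so (x₁, x₂)₂ = (0.261, 0.238).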